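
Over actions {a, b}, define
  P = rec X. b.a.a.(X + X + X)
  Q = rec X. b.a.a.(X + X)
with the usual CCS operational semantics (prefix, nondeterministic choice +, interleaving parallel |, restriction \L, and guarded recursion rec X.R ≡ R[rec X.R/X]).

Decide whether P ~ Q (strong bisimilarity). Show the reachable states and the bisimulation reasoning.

LTS(P): 4 reachable states
  m0 = rec X. b.a.a.(X + X + X) has moves -b-> m1
  m1 = a.a.((rec X. b.a.a.(X + X + X)) + (rec X. b.a.a.(X + X + X)) + (rec X. b.a.a.(X + X + X))) has moves -a-> m2
  m2 = a.((rec X. b.a.a.(X + X + X)) + (rec X. b.a.a.(X + X + X)) + (rec X. b.a.a.(X + X + X))) has moves -a-> m3
  m3 = (rec X. b.a.a.(X + X + X)) + (rec X. b.a.a.(X + X + X)) + (rec X. b.a.a.(X + X + X)) has moves -b-> m1
LTS(Q): 4 reachable states
  n0 = rec X. b.a.a.(X + X) has moves -b-> n1
  n1 = a.a.((rec X. b.a.a.(X + X)) + (rec X. b.a.a.(X + X))) has moves -a-> n2
  n2 = a.((rec X. b.a.a.(X + X)) + (rec X. b.a.a.(X + X))) has moves -a-> n3
  n3 = (rec X. b.a.a.(X + X)) + (rec X. b.a.a.(X + X)) has moves -b-> n1
Coarsest stable partition (strong bisimilarity classes):
  B0 = {m0, m3, n0, n3}
  B1 = {m1, n1}
  B2 = {m2, n2}
m0 ∈ B0, n0 ∈ B0 → same block

YES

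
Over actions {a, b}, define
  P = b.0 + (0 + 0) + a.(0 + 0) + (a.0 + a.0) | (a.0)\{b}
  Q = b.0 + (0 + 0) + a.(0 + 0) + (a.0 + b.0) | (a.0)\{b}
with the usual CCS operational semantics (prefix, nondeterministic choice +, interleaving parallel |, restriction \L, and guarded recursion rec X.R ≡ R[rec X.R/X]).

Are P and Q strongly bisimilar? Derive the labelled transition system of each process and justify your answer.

NO

LTS(P): 6 reachable states
  p0 = b.0 + (0 + 0) + a.(0 + 0) + (a.0 + a.0) | (a.0)\{b} → ··a··> p1, ··a··> p2, ··a··> p3, ··b··> p4
  p1 = (a.0 + a.0) | 0\{b} → ··a··> p5
  p2 = 0 + 0 → (no moves)
  p3 = 0 | (a.0)\{b} → ··a··> p5
  p4 = 0 → (no moves)
  p5 = 0 | 0\{b} → (no moves)
LTS(Q): 6 reachable states
  q0 = b.0 + (0 + 0) + a.(0 + 0) + (a.0 + b.0) | (a.0)\{b} → ··a··> q1, ··a··> q2, ··a··> q3, ··b··> q3, ··b··> q4
  q1 = (a.0 + b.0) | 0\{b} → ··a··> q5, ··b··> q5
  q2 = 0 + 0 → (no moves)
  q3 = 0 | (a.0)\{b} → ··a··> q5
  q4 = 0 → (no moves)
  q5 = 0 | 0\{b} → (no moves)
Bisimilarity quotient blocks:
  B0 = {p0}
  B1 = {p2, p4, p5, q2, q4, q5}
  B2 = {p1, p3, q3}
  B3 = {q0}
  B4 = {q1}
p0 ∈ B0, q0 ∈ B3 → different blocks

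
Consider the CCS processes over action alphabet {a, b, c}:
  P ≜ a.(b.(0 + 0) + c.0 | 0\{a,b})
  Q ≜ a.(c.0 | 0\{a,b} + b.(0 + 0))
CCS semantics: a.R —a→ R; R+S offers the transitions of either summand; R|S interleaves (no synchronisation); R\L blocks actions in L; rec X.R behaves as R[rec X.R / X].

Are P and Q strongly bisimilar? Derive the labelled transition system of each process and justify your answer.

LTS(P): 4 reachable states
  m0 = a.(b.(0 + 0) + c.0 | 0\{a,b}) | =a=> m1
  m1 = b.(0 + 0) + c.0 | 0\{a,b} | =b=> m2, =c=> m3
  m2 = 0 + 0 | deadlocked
  m3 = 0 | 0\{a,b} | deadlocked
LTS(Q): 4 reachable states
  n0 = a.(c.0 | 0\{a,b} + b.(0 + 0)) | =a=> n1
  n1 = c.0 | 0\{a,b} + b.(0 + 0) | =b=> n2, =c=> n3
  n2 = 0 + 0 | deadlocked
  n3 = 0 | 0\{a,b} | deadlocked
Coarsest stable partition (strong bisimilarity classes):
  B0 = {m0, n0}
  B1 = {m1, n1}
  B2 = {m2, m3, n2, n3}
m0 ∈ B0, n0 ∈ B0 → same block

bisimilar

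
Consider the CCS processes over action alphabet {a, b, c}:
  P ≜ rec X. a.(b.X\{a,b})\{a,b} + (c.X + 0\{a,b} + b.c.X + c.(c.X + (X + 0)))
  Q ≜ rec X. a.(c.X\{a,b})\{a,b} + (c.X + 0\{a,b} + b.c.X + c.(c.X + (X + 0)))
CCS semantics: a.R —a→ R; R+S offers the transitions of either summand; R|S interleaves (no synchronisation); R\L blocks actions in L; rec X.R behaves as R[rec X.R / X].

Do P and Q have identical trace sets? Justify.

LTS(P): 4 reachable states
  s0 = rec X. a.(b.X\{a,b})\{a,b} + (c.X + 0\{a,b} + b.c.X + c.(c.X + (X + 0))) has moves ··a··> s1, ··b··> s2, ··c··> s0, ··c··> s3
  s1 = (b.(rec X. a.(b.X\{a,b})\{a,b} + (c.X + 0\{a,b} + b.c.X + c.(c.X + (X + 0))))\{a,b})\{a,b} has moves (no moves)
  s2 = c.(rec X. a.(b.X\{a,b})\{a,b} + (c.X + 0\{a,b} + b.c.X + c.(c.X + (X + 0)))) has moves ··c··> s0
  s3 = c.(rec X. a.(b.X\{a,b})\{a,b} + (c.X + 0\{a,b} + b.c.X + c.(c.X + (X + 0)))) + ((rec X. a.(b.X\{a,b})\{a,b} + (c.X + 0\{a,b} + b.c.X + c.(c.X + (X + 0)))) + 0) has moves ··a··> s1, ··b··> s2, ··c··> s0, ··c··> s3
LTS(Q): 6 reachable states
  t0 = rec X. a.(c.X\{a,b})\{a,b} + (c.X + 0\{a,b} + b.c.X + c.(c.X + (X + 0))) has moves ··a··> t1, ··b··> t2, ··c··> t0, ··c··> t3
  t1 = (c.(rec X. a.(c.X\{a,b})\{a,b} + (c.X + 0\{a,b} + b.c.X + c.(c.X + (X + 0))))\{a,b})\{a,b} has moves ··c··> t4
  t2 = c.(rec X. a.(c.X\{a,b})\{a,b} + (c.X + 0\{a,b} + b.c.X + c.(c.X + (X + 0)))) has moves ··c··> t0
  t3 = c.(rec X. a.(c.X\{a,b})\{a,b} + (c.X + 0\{a,b} + b.c.X + c.(c.X + (X + 0)))) + ((rec X. a.(c.X\{a,b})\{a,b} + (c.X + 0\{a,b} + b.c.X + c.(c.X + (X + 0)))) + 0) has moves ··a··> t1, ··b··> t2, ··c··> t0, ··c··> t3
  t4 = (rec X. a.(c.X\{a,b})\{a,b} + (c.X + 0\{a,b} + b.c.X + c.(c.X + (X + 0))))\{a,b}\{a,b} has moves ··c··> t4, ··c··> t5
  t5 = (c.(rec X. a.(c.X\{a,b})\{a,b} + (c.X + 0\{a,b} + b.c.X + c.(c.X + (X + 0)))) + ((rec X. a.(c.X\{a,b})\{a,b} + (c.X + 0\{a,b} + b.c.X + c.(c.X + (X + 0)))) + 0))\{a,b}\{a,b} has moves ··c··> t4, ··c··> t5
Executing ac from Q (initial set {t0}):
  step 1 (a): {t1}
  step 2 (c): {t4}
  — Q admits the full trace.
Executing ac from P (initial set {s0}):
  step 1 (a): {s1}
  step 2 (c): ∅  — P cannot continue

trace-distinct — witness ⟨ac⟩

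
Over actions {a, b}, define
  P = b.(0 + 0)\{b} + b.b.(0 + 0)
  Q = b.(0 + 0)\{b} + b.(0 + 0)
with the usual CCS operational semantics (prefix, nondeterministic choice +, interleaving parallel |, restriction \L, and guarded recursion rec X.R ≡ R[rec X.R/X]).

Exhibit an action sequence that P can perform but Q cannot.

P's transition system — 4 states:
  p0 = b.(0 + 0)\{b} + b.b.(0 + 0) ⊢ —b→ p1, —b→ p2
  p1 = (0 + 0)\{b} ⊢ stopped
  p2 = b.(0 + 0) ⊢ —b→ p3
  p3 = 0 + 0 ⊢ stopped
Q's transition system — 3 states:
  q0 = b.(0 + 0)\{b} + b.(0 + 0) ⊢ —b→ q1, —b→ q2
  q1 = (0 + 0)\{b} ⊢ stopped
  q2 = 0 + 0 ⊢ stopped
Executing bb from P (initial set {p0}):
  [1] b ⇒ {p1, p2}
  [2] b ⇒ {p3}
  ✓ P
Executing bb from Q (initial set {q0}):
  [1] b ⇒ {q1, q2}
  [2] b ⇒ ∅  — Q cannot continue

bb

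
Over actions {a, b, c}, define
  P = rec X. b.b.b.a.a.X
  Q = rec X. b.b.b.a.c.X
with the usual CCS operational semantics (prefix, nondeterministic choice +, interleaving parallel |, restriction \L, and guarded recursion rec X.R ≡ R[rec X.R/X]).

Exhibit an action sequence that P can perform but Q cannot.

Reachable graph of P (5 states):
  m0 = rec X. b.b.b.a.a.X → =b=> m1
  m1 = b.b.a.a.(rec X. b.b.b.a.a.X) → =b=> m2
  m2 = b.a.a.(rec X. b.b.b.a.a.X) → =b=> m3
  m3 = a.a.(rec X. b.b.b.a.a.X) → =a=> m4
  m4 = a.(rec X. b.b.b.a.a.X) → =a=> m0
Reachable graph of Q (5 states):
  n0 = rec X. b.b.b.a.c.X → =b=> n1
  n1 = b.b.a.c.(rec X. b.b.b.a.c.X) → =b=> n2
  n2 = b.a.c.(rec X. b.b.b.a.c.X) → =b=> n3
  n3 = a.c.(rec X. b.b.b.a.c.X) → =a=> n4
  n4 = c.(rec X. b.b.b.a.c.X) → =c=> n0
Run σ = ⟨bbbaa⟩ on P: start {m0}
  [1] b ⇒ {m1}
  [2] b ⇒ {m2}
  [3] b ⇒ {m3}
  [4] a ⇒ {m4}
  [5] a ⇒ {m0}
  ✓ P
Run σ = ⟨bbbaa⟩ on Q: start {n0}
  [1] b ⇒ {n1}
  [2] b ⇒ {n2}
  [3] b ⇒ {n3}
  [4] a ⇒ {n4}
  [5] a ⇒ no successor for Q

bbbaa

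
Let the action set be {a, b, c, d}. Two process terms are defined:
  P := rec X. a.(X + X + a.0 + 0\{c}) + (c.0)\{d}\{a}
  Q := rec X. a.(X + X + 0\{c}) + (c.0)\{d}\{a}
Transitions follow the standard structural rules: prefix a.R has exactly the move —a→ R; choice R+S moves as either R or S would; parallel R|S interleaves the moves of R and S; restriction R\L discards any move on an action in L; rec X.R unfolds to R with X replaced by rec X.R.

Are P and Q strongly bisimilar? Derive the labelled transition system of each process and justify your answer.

Reachable graph of P (4 states):
  p0 = rec X. a.(X + X + a.0 + 0\{c}) + (c.0)\{d}\{a} | -a-> p1, -c-> p2
  p1 = (rec X. a.(X + X + a.0 + 0\{c}) + (c.0)\{d}\{a}) + (rec X. a.(X + X + a.0 + 0\{c}) + (c.0)\{d}\{a}) + a.0 + 0\{c} | -a-> p1, -a-> p3, -c-> p2
  p2 = 0\{d}\{a} | ∅
  p3 = 0 | ∅
Reachable graph of Q (3 states):
  q0 = rec X. a.(X + X + 0\{c}) + (c.0)\{d}\{a} | -a-> q1, -c-> q2
  q1 = (rec X. a.(X + X + 0\{c}) + (c.0)\{d}\{a}) + (rec X. a.(X + X + 0\{c}) + (c.0)\{d}\{a}) + 0\{c} | -a-> q1, -c-> q2
  q2 = 0\{d}\{a} | ∅
Bisimilarity quotient blocks:
  B0 = {p0}
  B1 = {p2, p3, q2}
  B2 = {p1}
  B3 = {q0, q1}
p0 ∈ B0, q0 ∈ B3 → different blocks

not bisimilar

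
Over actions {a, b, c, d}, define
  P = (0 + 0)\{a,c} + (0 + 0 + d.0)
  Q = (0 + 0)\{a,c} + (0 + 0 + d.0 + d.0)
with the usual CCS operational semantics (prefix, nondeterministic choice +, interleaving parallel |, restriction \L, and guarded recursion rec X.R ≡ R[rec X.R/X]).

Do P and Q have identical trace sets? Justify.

trace-equivalent

Reachable graph of P (2 states):
  u0 = (0 + 0)\{a,c} + (0 + 0 + d.0) | --d--▸ u1
  u1 = 0 | ·
Reachable graph of Q (2 states):
  v0 = (0 + 0)\{a,c} + (0 + 0 + d.0 + d.0) | --d--▸ v1
  v1 = 0 | ·
Coarsest stable partition (strong bisimilarity classes):
  B0 = {u0, v0}
  B1 = {u1, v1}
u0 ∈ B0, v0 ∈ B0 → same block
Bisimilar ⇒ trace-equivalent.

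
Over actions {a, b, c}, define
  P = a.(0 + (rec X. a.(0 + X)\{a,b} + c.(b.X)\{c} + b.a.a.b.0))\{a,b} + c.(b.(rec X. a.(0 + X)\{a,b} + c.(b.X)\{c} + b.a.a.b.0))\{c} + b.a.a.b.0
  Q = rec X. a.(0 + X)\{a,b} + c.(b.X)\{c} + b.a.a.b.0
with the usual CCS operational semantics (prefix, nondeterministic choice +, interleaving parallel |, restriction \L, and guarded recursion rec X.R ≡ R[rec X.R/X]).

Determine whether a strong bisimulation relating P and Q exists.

bisimilar

LTS(P): 14 reachable states
  s0 = a.(0 + (rec X. a.(0 + X)\{a,b} + c.(b.X)\{c} + b.a.a.b.0))\{a,b} + c.(b.(rec X. a.(0 + X)\{a,b} + c.(b.X)\{c} + b.a.a.b.0))\{c} + b.a.a.b.0 has moves =a=> s1, =b=> s2, =c=> s3
  s1 = (0 + (rec X. a.(0 + X)\{a,b} + c.(b.X)\{c} + b.a.a.b.0))\{a,b} has moves =c=> s4
  s2 = a.a.b.0 has moves =a=> s5
  s3 = (b.(rec X. a.(0 + X)\{a,b} + c.(b.X)\{c} + b.a.a.b.0))\{c} has moves =b=> s6
  s4 = (b.(rec X. a.(0 + X)\{a,b} + c.(b.X)\{c} + b.a.a.b.0))\{c}\{a,b} has moves (no moves)
  s5 = a.b.0 has moves =a=> s7
  s6 = (rec X. a.(0 + X)\{a,b} + c.(b.X)\{c} + b.a.a.b.0)\{c} has moves =a=> s8, =b=> s9
  s7 = b.0 has moves =b=> s10
  s8 = (0 + (rec X. a.(0 + X)\{a,b} + c.(b.X)\{c} + b.a.a.b.0))\{a,b}\{c} has moves (no moves)
  s9 = (a.a.b.0)\{c} has moves =a=> s11
  s10 = 0 has moves (no moves)
  s11 = (a.b.0)\{c} has moves =a=> s12
  s12 = (b.0)\{c} has moves =b=> s13
  s13 = 0\{c} has moves (no moves)
LTS(Q): 14 reachable states
  t0 = rec X. a.(0 + X)\{a,b} + c.(b.X)\{c} + b.a.a.b.0 has moves =a=> t1, =b=> t2, =c=> t3
  t1 = (0 + (rec X. a.(0 + X)\{a,b} + c.(b.X)\{c} + b.a.a.b.0))\{a,b} has moves =c=> t4
  t2 = a.a.b.0 has moves =a=> t5
  t3 = (b.(rec X. a.(0 + X)\{a,b} + c.(b.X)\{c} + b.a.a.b.0))\{c} has moves =b=> t6
  t4 = (b.(rec X. a.(0 + X)\{a,b} + c.(b.X)\{c} + b.a.a.b.0))\{c}\{a,b} has moves (no moves)
  t5 = a.b.0 has moves =a=> t7
  t6 = (rec X. a.(0 + X)\{a,b} + c.(b.X)\{c} + b.a.a.b.0)\{c} has moves =a=> t8, =b=> t9
  t7 = b.0 has moves =b=> t10
  t8 = (0 + (rec X. a.(0 + X)\{a,b} + c.(b.X)\{c} + b.a.a.b.0))\{a,b}\{c} has moves (no moves)
  t9 = (a.a.b.0)\{c} has moves =a=> t11
  t10 = 0 has moves (no moves)
  t11 = (a.b.0)\{c} has moves =a=> t12
  t12 = (b.0)\{c} has moves =b=> t13
  t13 = 0\{c} has moves (no moves)
Partition-refinement fixed point:
  B0 = {s0, t0}
  B1 = {s2, s9, t2, t9}
  B2 = {s11, s5, t11, t5}
  B3 = {s12, s7, t12, t7}
  B4 = {s10, s13, s4, s8, t10, t13, t4, t8}
  B5 = {s1, t1}
  B6 = {s3, t3}
  B7 = {s6, t6}
s0 ∈ B0, t0 ∈ B0 → same block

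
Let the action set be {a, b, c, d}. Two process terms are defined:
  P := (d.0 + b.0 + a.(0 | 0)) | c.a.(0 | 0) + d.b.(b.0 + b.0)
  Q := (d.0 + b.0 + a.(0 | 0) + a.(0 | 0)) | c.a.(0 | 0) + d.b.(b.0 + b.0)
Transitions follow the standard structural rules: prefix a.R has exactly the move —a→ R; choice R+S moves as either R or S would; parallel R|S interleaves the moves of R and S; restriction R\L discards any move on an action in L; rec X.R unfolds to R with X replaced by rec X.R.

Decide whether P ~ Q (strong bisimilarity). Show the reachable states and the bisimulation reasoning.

Reachable graph of P (12 states):
  p0 = (d.0 + b.0 + a.(0 | 0)) | c.a.(0 | 0) + d.b.(b.0 + b.0) ⊢ =a=> p1, =b=> p2, =c=> p3, =d=> p2, =d=> p4
  p1 = 0 | 0 | c.a.(0 | 0) ⊢ =c=> p5
  p2 = 0 | c.a.(0 | 0) ⊢ =c=> p6
  p3 = (d.0 + b.0 + a.(0 | 0)) | a.(0 | 0) ⊢ =a=> p5, =a=> p7, =b=> p6, =d=> p6
  p4 = b.(b.0 + b.0) ⊢ =b=> p8
  p5 = 0 | 0 | a.(0 | 0) ⊢ =a=> p9
  p6 = 0 | a.(0 | 0) ⊢ =a=> p10
  p7 = (d.0 + b.0 + a.(0 | 0)) | (0 | 0) ⊢ =a=> p9, =b=> p10, =d=> p10
  p8 = b.0 + b.0 ⊢ =b=> p11
  p9 = 0 | 0 | (0 | 0) ⊢ ∅
  p10 = 0 | (0 | 0) ⊢ ∅
  p11 = 0 ⊢ ∅
Reachable graph of Q (12 states):
  q0 = (d.0 + b.0 + a.(0 | 0) + a.(0 | 0)) | c.a.(0 | 0) + d.b.(b.0 + b.0) ⊢ =a=> q1, =b=> q2, =c=> q3, =d=> q2, =d=> q4
  q1 = 0 | 0 | c.a.(0 | 0) ⊢ =c=> q5
  q2 = 0 | c.a.(0 | 0) ⊢ =c=> q6
  q3 = (d.0 + b.0 + a.(0 | 0) + a.(0 | 0)) | a.(0 | 0) ⊢ =a=> q5, =a=> q7, =b=> q6, =d=> q6
  q4 = b.(b.0 + b.0) ⊢ =b=> q8
  q5 = 0 | 0 | a.(0 | 0) ⊢ =a=> q9
  q6 = 0 | a.(0 | 0) ⊢ =a=> q10
  q7 = (d.0 + b.0 + a.(0 | 0) + a.(0 | 0)) | (0 | 0) ⊢ =a=> q9, =b=> q10, =d=> q10
  q8 = b.0 + b.0 ⊢ =b=> q11
  q9 = 0 | 0 | (0 | 0) ⊢ ∅
  q10 = 0 | (0 | 0) ⊢ ∅
  q11 = 0 ⊢ ∅
Partition-refinement fixed point:
  B0 = {p0, q0}
  B1 = {p1, p2, q1, q2}
  B2 = {p5, p6, q5, q6}
  B3 = {p10, p11, p9, q10, q11, q9}
  B4 = {p4, q4}
  B5 = {p8, q8}
  B6 = {p3, q3}
  B7 = {p7, q7}
p0 ∈ B0, q0 ∈ B0 → same block

bisimilar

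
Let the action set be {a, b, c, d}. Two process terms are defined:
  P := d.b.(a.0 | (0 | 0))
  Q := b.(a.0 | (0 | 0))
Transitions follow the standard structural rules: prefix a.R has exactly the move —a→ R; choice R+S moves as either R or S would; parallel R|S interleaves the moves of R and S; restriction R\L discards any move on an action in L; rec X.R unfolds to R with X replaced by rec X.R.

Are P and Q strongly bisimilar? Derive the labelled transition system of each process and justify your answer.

NO

LTS(P): 4 reachable states
  p0 = d.b.(a.0 | (0 | 0)) :: ··d··> p1
  p1 = b.(a.0 | (0 | 0)) :: ··b··> p2
  p2 = a.0 | (0 | 0) :: ··a··> p3
  p3 = 0 | (0 | 0) :: ·
LTS(Q): 3 reachable states
  q0 = b.(a.0 | (0 | 0)) :: ··b··> q1
  q1 = a.0 | (0 | 0) :: ··a··> q2
  q2 = 0 | (0 | 0) :: ·
Partition-refinement fixed point:
  B0 = {p0}
  B1 = {p1, q0}
  B2 = {p2, q1}
  B3 = {p3, q2}
p0 ∈ B0, q0 ∈ B1 → different blocks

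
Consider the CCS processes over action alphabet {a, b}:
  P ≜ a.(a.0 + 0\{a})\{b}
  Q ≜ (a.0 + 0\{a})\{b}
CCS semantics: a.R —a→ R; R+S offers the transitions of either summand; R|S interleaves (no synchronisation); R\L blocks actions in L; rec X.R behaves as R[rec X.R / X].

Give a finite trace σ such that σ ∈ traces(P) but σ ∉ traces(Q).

P's transition system — 3 states:
  s0 = a.(a.0 + 0\{a})\{b} | --a--▸ s1
  s1 = (a.0 + 0\{a})\{b} | --a--▸ s2
  s2 = 0\{b} | ∅
Q's transition system — 2 states:
  t0 = (a.0 + 0\{a})\{b} | --a--▸ t1
  t1 = 0\{b} | ∅
Trace ⟨aa⟩ through P, begin at {s0}:
  after a @ step 1: {s1}
  after a @ step 2: {s2}
  — P admits the full trace.
Trace ⟨aa⟩ through Q, begin at {t0}:
  after a @ step 1: {t1}
  after a @ step 2: ∅  — Q cannot continue

aa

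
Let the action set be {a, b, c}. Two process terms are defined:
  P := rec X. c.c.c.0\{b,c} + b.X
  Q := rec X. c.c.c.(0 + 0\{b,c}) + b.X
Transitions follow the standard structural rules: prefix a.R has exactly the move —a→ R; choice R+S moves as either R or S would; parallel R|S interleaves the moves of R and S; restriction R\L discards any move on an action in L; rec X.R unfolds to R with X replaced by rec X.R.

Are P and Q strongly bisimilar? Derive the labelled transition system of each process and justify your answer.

P's transition system — 4 states:
  p0 = rec X. c.c.c.0\{b,c} + b.X :: ··b··> p0, ··c··> p1
  p1 = c.c.0\{b,c} :: ··c··> p2
  p2 = c.0\{b,c} :: ··c··> p3
  p3 = 0\{b,c} :: (no moves)
Q's transition system — 4 states:
  q0 = rec X. c.c.c.(0 + 0\{b,c}) + b.X :: ··b··> q0, ··c··> q1
  q1 = c.c.(0 + 0\{b,c}) :: ··c··> q2
  q2 = c.(0 + 0\{b,c}) :: ··c··> q3
  q3 = 0 + 0\{b,c} :: (no moves)
Bisimilarity quotient blocks:
  B0 = {p0, q0}
  B1 = {p1, q1}
  B2 = {p2, q2}
  B3 = {p3, q3}
p0 ∈ B0, q0 ∈ B0 → same block

bisimilar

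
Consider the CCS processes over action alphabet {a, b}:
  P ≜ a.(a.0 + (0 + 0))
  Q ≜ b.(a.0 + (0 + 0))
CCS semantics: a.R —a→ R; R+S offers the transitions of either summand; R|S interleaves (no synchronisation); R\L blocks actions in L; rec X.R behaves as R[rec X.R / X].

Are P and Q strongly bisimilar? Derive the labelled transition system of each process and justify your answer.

not bisimilar

Reachable graph of P (3 states):
  m0 = a.(a.0 + (0 + 0)) :: ··a··> m1
  m1 = a.0 + (0 + 0) :: ··a··> m2
  m2 = 0 :: ∅
Reachable graph of Q (3 states):
  n0 = b.(a.0 + (0 + 0)) :: ··b··> n1
  n1 = a.0 + (0 + 0) :: ··a··> n2
  n2 = 0 :: ∅
Partition-refinement fixed point:
  B0 = {m0}
  B1 = {m1, n1}
  B2 = {m2, n2}
  B3 = {n0}
m0 ∈ B0, n0 ∈ B3 → different blocks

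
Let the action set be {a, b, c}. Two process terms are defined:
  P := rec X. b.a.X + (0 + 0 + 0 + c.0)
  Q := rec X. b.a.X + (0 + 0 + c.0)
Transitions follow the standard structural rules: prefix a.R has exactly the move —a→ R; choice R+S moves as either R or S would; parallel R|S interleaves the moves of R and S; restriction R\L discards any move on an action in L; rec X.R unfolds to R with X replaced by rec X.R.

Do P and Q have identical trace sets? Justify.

Reachable graph of P (3 states):
  m0 = rec X. b.a.X + (0 + 0 + 0 + c.0) → =b=> m1, =c=> m2
  m1 = a.(rec X. b.a.X + (0 + 0 + 0 + c.0)) → =a=> m0
  m2 = 0 → ·
Reachable graph of Q (3 states):
  n0 = rec X. b.a.X + (0 + 0 + c.0) → =b=> n1, =c=> n2
  n1 = a.(rec X. b.a.X + (0 + 0 + c.0)) → =a=> n0
  n2 = 0 → ·
Partition-refinement fixed point:
  B0 = {m0, n0}
  B1 = {m1, n1}
  B2 = {m2, n2}
m0 ∈ B0, n0 ∈ B0 → same block
Bisimilar ⇒ trace-equivalent.

traces(P) = traces(Q)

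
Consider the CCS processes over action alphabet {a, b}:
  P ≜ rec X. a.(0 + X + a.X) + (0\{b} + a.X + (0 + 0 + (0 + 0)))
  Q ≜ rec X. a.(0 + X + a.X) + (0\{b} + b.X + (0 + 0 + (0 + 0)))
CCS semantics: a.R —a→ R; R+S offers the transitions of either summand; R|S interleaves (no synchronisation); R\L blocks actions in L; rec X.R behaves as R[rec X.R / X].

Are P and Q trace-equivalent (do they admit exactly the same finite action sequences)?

traces(P) ≠ traces(Q) — witness ⟨b⟩

LTS(P): 2 reachable states
  s0 = rec X. a.(0 + X + a.X) + (0\{b} + a.X + (0 + 0 + (0 + 0))) :: --a--▸ s0, --a--▸ s1
  s1 = 0 + (rec X. a.(0 + X + a.X) + (0\{b} + a.X + (0 + 0 + (0 + 0)))) + a.(rec X. a.(0 + X + a.X) + (0\{b} + a.X + (0 + 0 + (0 + 0)))) :: --a--▸ s0, --a--▸ s1
LTS(Q): 2 reachable states
  t0 = rec X. a.(0 + X + a.X) + (0\{b} + b.X + (0 + 0 + (0 + 0))) :: --a--▸ t1, --b--▸ t0
  t1 = 0 + (rec X. a.(0 + X + a.X) + (0\{b} + b.X + (0 + 0 + (0 + 0)))) + a.(rec X. a.(0 + X + a.X) + (0\{b} + b.X + (0 + 0 + (0 + 0)))) :: --a--▸ t0, --a--▸ t1, --b--▸ t0
Executing b from Q (initial set {t0}):
  [1] b ⇒ {t0}
  ✓ Q
Executing b from P (initial set {s0}):
  [1] b ⇒ no successor for P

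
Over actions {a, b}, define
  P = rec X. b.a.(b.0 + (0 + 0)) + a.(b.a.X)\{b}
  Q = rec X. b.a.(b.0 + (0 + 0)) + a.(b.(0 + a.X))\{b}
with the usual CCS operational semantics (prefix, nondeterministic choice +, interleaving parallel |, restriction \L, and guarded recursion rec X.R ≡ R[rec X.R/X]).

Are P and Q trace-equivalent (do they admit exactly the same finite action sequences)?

Reachable graph of P (5 states):
  s0 = rec X. b.a.(b.0 + (0 + 0)) + a.(b.a.X)\{b} :: =a=> s1, =b=> s2
  s1 = (b.a.(rec X. b.a.(b.0 + (0 + 0)) + a.(b.a.X)\{b}))\{b} :: (no moves)
  s2 = a.(b.0 + (0 + 0)) :: =a=> s3
  s3 = b.0 + (0 + 0) :: =b=> s4
  s4 = 0 :: (no moves)
Reachable graph of Q (5 states):
  t0 = rec X. b.a.(b.0 + (0 + 0)) + a.(b.(0 + a.X))\{b} :: =a=> t1, =b=> t2
  t1 = (b.(0 + a.(rec X. b.a.(b.0 + (0 + 0)) + a.(b.(0 + a.X))\{b})))\{b} :: (no moves)
  t2 = a.(b.0 + (0 + 0)) :: =a=> t3
  t3 = b.0 + (0 + 0) :: =b=> t4
  t4 = 0 :: (no moves)
Partition-refinement fixed point:
  B0 = {s0, t0}
  B1 = {s1, s4, t1, t4}
  B2 = {s2, t2}
  B3 = {s3, t3}
s0 ∈ B0, t0 ∈ B0 → same block
Bisimilar ⇒ trace-equivalent.

trace-equivalent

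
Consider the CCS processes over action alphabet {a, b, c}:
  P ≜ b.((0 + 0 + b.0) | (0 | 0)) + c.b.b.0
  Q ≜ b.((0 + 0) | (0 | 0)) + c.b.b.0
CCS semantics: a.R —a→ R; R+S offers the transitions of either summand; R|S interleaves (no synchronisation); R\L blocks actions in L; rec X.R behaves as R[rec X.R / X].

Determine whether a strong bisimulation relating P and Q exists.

NO

P's transition system — 6 states:
  s0 = b.((0 + 0 + b.0) | (0 | 0)) + c.b.b.0 ⊢ =b=> s1, =c=> s2
  s1 = (0 + 0 + b.0) | (0 | 0) ⊢ =b=> s3
  s2 = b.b.0 ⊢ =b=> s4
  s3 = 0 | (0 | 0) ⊢ ·
  s4 = b.0 ⊢ =b=> s5
  s5 = 0 ⊢ ·
Q's transition system — 5 states:
  t0 = b.((0 + 0) | (0 | 0)) + c.b.b.0 ⊢ =b=> t1, =c=> t2
  t1 = (0 + 0) | (0 | 0) ⊢ ·
  t2 = b.b.0 ⊢ =b=> t3
  t3 = b.0 ⊢ =b=> t4
  t4 = 0 ⊢ ·
Partition-refinement fixed point:
  B0 = {s0}
  B1 = {s1, s4, t3}
  B2 = {s3, s5, t1, t4}
  B3 = {s2, t2}
  B4 = {t0}
s0 ∈ B0, t0 ∈ B4 → different blocks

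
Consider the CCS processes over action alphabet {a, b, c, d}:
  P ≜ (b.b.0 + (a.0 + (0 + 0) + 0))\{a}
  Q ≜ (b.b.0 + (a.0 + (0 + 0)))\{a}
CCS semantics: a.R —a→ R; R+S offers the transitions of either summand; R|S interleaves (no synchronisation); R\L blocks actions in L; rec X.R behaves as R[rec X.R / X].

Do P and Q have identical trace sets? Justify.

YES

Reachable graph of P (3 states):
  m0 = (b.b.0 + (a.0 + (0 + 0) + 0))\{a} :: —b→ m1
  m1 = (b.0)\{a} :: —b→ m2
  m2 = 0\{a} :: (no moves)
Reachable graph of Q (3 states):
  n0 = (b.b.0 + (a.0 + (0 + 0)))\{a} :: —b→ n1
  n1 = (b.0)\{a} :: —b→ n2
  n2 = 0\{a} :: (no moves)
Partition-refinement fixed point:
  B0 = {m0, n0}
  B1 = {m1, n1}
  B2 = {m2, n2}
m0 ∈ B0, n0 ∈ B0 → same block
Bisimilar ⇒ trace-equivalent.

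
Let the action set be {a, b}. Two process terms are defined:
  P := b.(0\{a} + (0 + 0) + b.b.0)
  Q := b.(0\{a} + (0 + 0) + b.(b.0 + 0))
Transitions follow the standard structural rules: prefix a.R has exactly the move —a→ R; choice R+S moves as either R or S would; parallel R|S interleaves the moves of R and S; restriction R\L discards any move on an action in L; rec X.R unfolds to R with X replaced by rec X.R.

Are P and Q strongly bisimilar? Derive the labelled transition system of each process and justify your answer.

bisimilar

LTS(P): 4 reachable states
  m0 = b.(0\{a} + (0 + 0) + b.b.0) | -b-> m1
  m1 = 0\{a} + (0 + 0) + b.b.0 | -b-> m2
  m2 = b.0 | -b-> m3
  m3 = 0 | (no moves)
LTS(Q): 4 reachable states
  n0 = b.(0\{a} + (0 + 0) + b.(b.0 + 0)) | -b-> n1
  n1 = 0\{a} + (0 + 0) + b.(b.0 + 0) | -b-> n2
  n2 = b.0 + 0 | -b-> n3
  n3 = 0 | (no moves)
Bisimilarity quotient blocks:
  B0 = {m0, n0}
  B1 = {m1, n1}
  B2 = {m2, n2}
  B3 = {m3, n3}
m0 ∈ B0, n0 ∈ B0 → same block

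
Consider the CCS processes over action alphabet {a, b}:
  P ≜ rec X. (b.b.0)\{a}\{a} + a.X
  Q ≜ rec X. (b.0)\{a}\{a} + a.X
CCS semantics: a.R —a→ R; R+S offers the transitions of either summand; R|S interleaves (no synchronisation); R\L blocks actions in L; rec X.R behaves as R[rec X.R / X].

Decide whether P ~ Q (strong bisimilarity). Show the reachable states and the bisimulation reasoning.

P's transition system — 3 states:
  u0 = rec X. (b.b.0)\{a}\{a} + a.X has moves =a=> u0, =b=> u1
  u1 = (b.0)\{a}\{a} has moves =b=> u2
  u2 = 0\{a}\{a} has moves deadlocked
Q's transition system — 2 states:
  v0 = rec X. (b.0)\{a}\{a} + a.X has moves =a=> v0, =b=> v1
  v1 = 0\{a}\{a} has moves deadlocked
Coarsest stable partition (strong bisimilarity classes):
  B0 = {u0}
  B1 = {u1}
  B2 = {u2, v1}
  B3 = {v0}
u0 ∈ B0, v0 ∈ B3 → different blocks

NO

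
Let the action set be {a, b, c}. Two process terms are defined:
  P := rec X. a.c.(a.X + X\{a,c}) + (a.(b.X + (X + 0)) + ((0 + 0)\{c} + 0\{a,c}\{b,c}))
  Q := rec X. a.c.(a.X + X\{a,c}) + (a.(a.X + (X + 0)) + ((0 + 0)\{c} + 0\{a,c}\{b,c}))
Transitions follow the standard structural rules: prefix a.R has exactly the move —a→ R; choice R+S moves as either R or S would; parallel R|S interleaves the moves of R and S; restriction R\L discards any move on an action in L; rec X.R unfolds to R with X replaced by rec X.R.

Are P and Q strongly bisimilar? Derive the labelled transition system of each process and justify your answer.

P ≁ Q

Reachable graph of P (4 states):
  u0 = rec X. a.c.(a.X + X\{a,c}) + (a.(b.X + (X + 0)) + ((0 + 0)\{c} + 0\{a,c}\{b,c})) ⊢ --a--▸ u1, --a--▸ u2
  u1 = b.(rec X. a.c.(a.X + X\{a,c}) + (a.(b.X + (X + 0)) + ((0 + 0)\{c} + 0\{a,c}\{b,c}))) + ((rec X. a.c.(a.X + X\{a,c}) + (a.(b.X + (X + 0)) + ((0 + 0)\{c} + 0\{a,c}\{b,c}))) + 0) ⊢ --a--▸ u1, --a--▸ u2, --b--▸ u0
  u2 = c.(a.(rec X. a.c.(a.X + X\{a,c}) + (a.(b.X + (X + 0)) + ((0 + 0)\{c} + 0\{a,c}\{b,c}))) + (rec X. a.c.(a.X + X\{a,c}) + (a.(b.X + (X + 0)) + ((0 + 0)\{c} + 0\{a,c}\{b,c})))\{a,c}) ⊢ --c--▸ u3
  u3 = a.(rec X. a.c.(a.X + X\{a,c}) + (a.(b.X + (X + 0)) + ((0 + 0)\{c} + 0\{a,c}\{b,c}))) + (rec X. a.c.(a.X + X\{a,c}) + (a.(b.X + (X + 0)) + ((0 + 0)\{c} + 0\{a,c}\{b,c})))\{a,c} ⊢ --a--▸ u0
Reachable graph of Q (4 states):
  v0 = rec X. a.c.(a.X + X\{a,c}) + (a.(a.X + (X + 0)) + ((0 + 0)\{c} + 0\{a,c}\{b,c})) ⊢ --a--▸ v1, --a--▸ v2
  v1 = a.(rec X. a.c.(a.X + X\{a,c}) + (a.(a.X + (X + 0)) + ((0 + 0)\{c} + 0\{a,c}\{b,c}))) + ((rec X. a.c.(a.X + X\{a,c}) + (a.(a.X + (X + 0)) + ((0 + 0)\{c} + 0\{a,c}\{b,c}))) + 0) ⊢ --a--▸ v0, --a--▸ v1, --a--▸ v2
  v2 = c.(a.(rec X. a.c.(a.X + X\{a,c}) + (a.(a.X + (X + 0)) + ((0 + 0)\{c} + 0\{a,c}\{b,c}))) + (rec X. a.c.(a.X + X\{a,c}) + (a.(a.X + (X + 0)) + ((0 + 0)\{c} + 0\{a,c}\{b,c})))\{a,c}) ⊢ --c--▸ v3
  v3 = a.(rec X. a.c.(a.X + X\{a,c}) + (a.(a.X + (X + 0)) + ((0 + 0)\{c} + 0\{a,c}\{b,c}))) + (rec X. a.c.(a.X + X\{a,c}) + (a.(a.X + (X + 0)) + ((0 + 0)\{c} + 0\{a,c}\{b,c})))\{a,c} ⊢ --a--▸ v0
Partition-refinement fixed point:
  B0 = {u0}
  B1 = {u2}
  B2 = {u3}
  B3 = {u1}
  B4 = {v0, v1}
  B5 = {v2}
  B6 = {v3}
u0 ∈ B0, v0 ∈ B4 → different blocks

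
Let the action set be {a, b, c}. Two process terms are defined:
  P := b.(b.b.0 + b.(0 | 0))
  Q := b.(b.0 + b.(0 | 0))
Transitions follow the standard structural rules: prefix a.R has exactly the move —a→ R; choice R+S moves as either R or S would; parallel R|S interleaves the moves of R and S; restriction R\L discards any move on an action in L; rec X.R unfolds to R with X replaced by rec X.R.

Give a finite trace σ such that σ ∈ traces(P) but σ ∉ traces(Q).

LTS(P): 5 reachable states
  m0 = b.(b.b.0 + b.(0 | 0)) | ··b··> m1
  m1 = b.b.0 + b.(0 | 0) | ··b··> m2, ··b··> m3
  m2 = 0 | 0 | stopped
  m3 = b.0 | ··b··> m4
  m4 = 0 | stopped
LTS(Q): 4 reachable states
  n0 = b.(b.0 + b.(0 | 0)) | ··b··> n1
  n1 = b.0 + b.(0 | 0) | ··b··> n2, ··b··> n3
  n2 = 0 | stopped
  n3 = 0 | 0 | stopped
Executing bbb from P (initial set {m0}):
  after b @ step 1: {m1}
  after b @ step 2: {m2, m3}
  after b @ step 3: {m4}
  P completes σ.
Executing bbb from Q (initial set {n0}):
  after b @ step 1: {n1}
  after b @ step 2: {n2, n3}
  after b @ step 3: ∅ (Q stuck)

bbb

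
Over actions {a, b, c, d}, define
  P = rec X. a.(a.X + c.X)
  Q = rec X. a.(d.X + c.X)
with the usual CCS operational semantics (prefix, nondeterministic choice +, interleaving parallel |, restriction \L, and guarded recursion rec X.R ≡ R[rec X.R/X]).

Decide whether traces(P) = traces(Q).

NO — witness ⟨aa⟩

Reachable graph of P (2 states):
  p0 = rec X. a.(a.X + c.X) ⊢ ··a··> p1
  p1 = a.(rec X. a.(a.X + c.X)) + c.(rec X. a.(a.X + c.X)) ⊢ ··a··> p0, ··c··> p0
Reachable graph of Q (2 states):
  q0 = rec X. a.(d.X + c.X) ⊢ ··a··> q1
  q1 = d.(rec X. a.(d.X + c.X)) + c.(rec X. a.(d.X + c.X)) ⊢ ··c··> q0, ··d··> q0
Run σ = ⟨aa⟩ on P: start {p0}
  [1] a ⇒ {p1}
  [2] a ⇒ {p0}
  P completes σ.
Run σ = ⟨aa⟩ on Q: start {q0}
  [1] a ⇒ {q1}
  [2] a ⇒ ∅ (Q stuck)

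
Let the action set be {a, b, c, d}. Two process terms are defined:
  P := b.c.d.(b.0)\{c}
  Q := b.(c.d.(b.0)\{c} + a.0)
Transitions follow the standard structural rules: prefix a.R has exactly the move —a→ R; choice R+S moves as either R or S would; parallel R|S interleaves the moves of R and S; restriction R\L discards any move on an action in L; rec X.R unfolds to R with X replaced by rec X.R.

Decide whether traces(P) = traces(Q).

Reachable graph of P (5 states):
  p0 = b.c.d.(b.0)\{c} ⊢ —b→ p1
  p1 = c.d.(b.0)\{c} ⊢ —c→ p2
  p2 = d.(b.0)\{c} ⊢ —d→ p3
  p3 = (b.0)\{c} ⊢ —b→ p4
  p4 = 0\{c} ⊢ ∅
Reachable graph of Q (6 states):
  q0 = b.(c.d.(b.0)\{c} + a.0) ⊢ —b→ q1
  q1 = c.d.(b.0)\{c} + a.0 ⊢ —a→ q2, —c→ q3
  q2 = 0 ⊢ ∅
  q3 = d.(b.0)\{c} ⊢ —d→ q4
  q4 = (b.0)\{c} ⊢ —b→ q5
  q5 = 0\{c} ⊢ ∅
Executing ba from Q (initial set {q0}):
  step 1 (b): {q1}
  step 2 (a): {q2}
  Q completes σ.
Executing ba from P (initial set {p0}):
  step 1 (b): {p1}
  step 2 (a): no successor for P

traces(P) ≠ traces(Q) — witness ⟨ba⟩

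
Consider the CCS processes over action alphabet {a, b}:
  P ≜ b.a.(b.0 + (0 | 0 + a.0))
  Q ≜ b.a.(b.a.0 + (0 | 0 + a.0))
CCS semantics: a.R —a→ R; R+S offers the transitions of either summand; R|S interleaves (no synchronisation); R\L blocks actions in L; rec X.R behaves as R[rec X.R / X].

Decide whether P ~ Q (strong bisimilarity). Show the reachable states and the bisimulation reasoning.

Reachable graph of P (4 states):
  u0 = b.a.(b.0 + (0 | 0 + a.0)) → —b→ u1
  u1 = a.(b.0 + (0 | 0 + a.0)) → —a→ u2
  u2 = b.0 + (0 | 0 + a.0) → —a→ u3, —b→ u3
  u3 = 0 → ·
Reachable graph of Q (5 states):
  v0 = b.a.(b.a.0 + (0 | 0 + a.0)) → —b→ v1
  v1 = a.(b.a.0 + (0 | 0 + a.0)) → —a→ v2
  v2 = b.a.0 + (0 | 0 + a.0) → —a→ v3, —b→ v4
  v3 = 0 → ·
  v4 = a.0 → —a→ v3
Bisimilarity quotient blocks:
  B0 = {u0}
  B1 = {u1}
  B2 = {u2}
  B3 = {u3, v3}
  B4 = {v0}
  B5 = {v1}
  B6 = {v2}
  B7 = {v4}
u0 ∈ B0, v0 ∈ B4 → different blocks

not bisimilar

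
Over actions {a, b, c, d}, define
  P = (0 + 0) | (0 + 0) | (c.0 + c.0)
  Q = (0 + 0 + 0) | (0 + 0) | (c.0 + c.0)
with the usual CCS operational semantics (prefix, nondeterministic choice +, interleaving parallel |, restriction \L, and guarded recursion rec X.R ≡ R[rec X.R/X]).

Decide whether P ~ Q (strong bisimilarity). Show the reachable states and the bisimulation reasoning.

bisimilar

Reachable graph of P (2 states):
  u0 = (0 + 0) | (0 + 0) | (c.0 + c.0) ⊢ —c→ u1
  u1 = (0 + 0) | (0 + 0) | 0 ⊢ (no moves)
Reachable graph of Q (2 states):
  v0 = (0 + 0 + 0) | (0 + 0) | (c.0 + c.0) ⊢ —c→ v1
  v1 = (0 + 0 + 0) | (0 + 0) | 0 ⊢ (no moves)
Partition-refinement fixed point:
  B0 = {u0, v0}
  B1 = {u1, v1}
u0 ∈ B0, v0 ∈ B0 → same block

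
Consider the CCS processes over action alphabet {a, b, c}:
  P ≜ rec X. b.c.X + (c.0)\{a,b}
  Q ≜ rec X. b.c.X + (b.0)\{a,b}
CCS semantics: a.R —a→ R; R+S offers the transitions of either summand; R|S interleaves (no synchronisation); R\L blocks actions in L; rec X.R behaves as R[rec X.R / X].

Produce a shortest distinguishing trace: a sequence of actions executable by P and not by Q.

Reachable graph of P (3 states):
  s0 = rec X. b.c.X + (c.0)\{a,b} | -b-> s1, -c-> s2
  s1 = c.(rec X. b.c.X + (c.0)\{a,b}) | -c-> s0
  s2 = 0\{a,b} | ∅
Reachable graph of Q (2 states):
  t0 = rec X. b.c.X + (b.0)\{a,b} | -b-> t1
  t1 = c.(rec X. b.c.X + (b.0)\{a,b}) | -c-> t0
Trace ⟨c⟩ through P, begin at {s0}:
  step 1 (c): {s2}
  P completes σ.
Trace ⟨c⟩ through Q, begin at {t0}:
  step 1 (c): ∅  — Q cannot continue

c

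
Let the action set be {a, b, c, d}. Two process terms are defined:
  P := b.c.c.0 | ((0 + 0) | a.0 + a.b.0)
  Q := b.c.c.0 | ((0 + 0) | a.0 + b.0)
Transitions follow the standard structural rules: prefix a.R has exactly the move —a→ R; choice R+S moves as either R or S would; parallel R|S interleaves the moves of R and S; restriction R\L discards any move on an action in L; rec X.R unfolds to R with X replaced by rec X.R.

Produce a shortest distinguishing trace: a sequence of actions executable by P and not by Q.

abb

LTS(P): 16 reachable states
  p0 = b.c.c.0 | ((0 + 0) | a.0 + a.b.0) → —a→ p1, —a→ p2, —b→ p3
  p1 = b.c.c.0 | ((0 + 0) | 0) → —b→ p4
  p2 = b.c.c.0 | b.0 → —b→ p5, —b→ p6
  p3 = c.c.0 | ((0 + 0) | a.0 + a.b.0) → —a→ p4, —a→ p6, —c→ p7
  p4 = c.c.0 | ((0 + 0) | 0) → —c→ p8
  p5 = b.c.c.0 | 0 → —b→ p9
  p6 = c.c.0 | b.0 → —b→ p9, —c→ p10
  p7 = c.0 | ((0 + 0) | a.0 + a.b.0) → —a→ p10, —a→ p8, —c→ p11
  p8 = c.0 | ((0 + 0) | 0) → —c→ p12
  p9 = c.c.0 | 0 → —c→ p13
  p10 = c.0 | b.0 → —b→ p13, —c→ p14
  p11 = 0 | ((0 + 0) | a.0 + a.b.0) → —a→ p12, —a→ p14
  p12 = 0 | ((0 + 0) | 0) → (no moves)
  p13 = c.0 | 0 → —c→ p15
  p14 = 0 | b.0 → —b→ p15
  p15 = 0 | 0 → (no moves)
LTS(Q): 12 reachable states
  q0 = b.c.c.0 | ((0 + 0) | a.0 + b.0) → —a→ q1, —b→ q2, —b→ q3
  q1 = b.c.c.0 | ((0 + 0) | 0) → —b→ q4
  q2 = b.c.c.0 | 0 → —b→ q5
  q3 = c.c.0 | ((0 + 0) | a.0 + b.0) → —a→ q4, —b→ q5, —c→ q6
  q4 = c.c.0 | ((0 + 0) | 0) → —c→ q7
  q5 = c.c.0 | 0 → —c→ q8
  q6 = c.0 | ((0 + 0) | a.0 + b.0) → —a→ q7, —b→ q8, —c→ q9
  q7 = c.0 | ((0 + 0) | 0) → —c→ q10
  q8 = c.0 | 0 → —c→ q11
  q9 = 0 | ((0 + 0) | a.0 + b.0) → —a→ q10, —b→ q11
  q10 = 0 | ((0 + 0) | 0) → (no moves)
  q11 = 0 | 0 → (no moves)
Run σ = ⟨abb⟩ on P: start {p0}
  step 1 (a): {p1, p2}
  step 2 (b): {p4, p5, p6}
  step 3 (b): {p9}
  — P admits the full trace.
Run σ = ⟨abb⟩ on Q: start {q0}
  step 1 (a): {q1}
  step 2 (b): {q4}
  step 3 (b): no successor for Q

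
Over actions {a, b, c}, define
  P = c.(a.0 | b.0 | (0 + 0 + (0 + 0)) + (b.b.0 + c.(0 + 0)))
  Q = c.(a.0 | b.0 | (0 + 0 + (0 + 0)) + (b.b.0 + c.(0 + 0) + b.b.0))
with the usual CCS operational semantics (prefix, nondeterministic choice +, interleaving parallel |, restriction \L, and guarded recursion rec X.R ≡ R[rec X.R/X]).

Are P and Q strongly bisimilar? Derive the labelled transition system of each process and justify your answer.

bisimilar

P's transition system — 8 states:
  s0 = c.(a.0 | b.0 | (0 + 0 + (0 + 0)) + (b.b.0 + c.(0 + 0))) :: ··c··> s1
  s1 = a.0 | b.0 | (0 + 0 + (0 + 0)) + (b.b.0 + c.(0 + 0)) :: ··a··> s2, ··b··> s3, ··b··> s4, ··c··> s5
  s2 = 0 | b.0 | (0 + 0 + (0 + 0)) :: ··b··> s6
  s3 = a.0 | 0 | (0 + 0 + (0 + 0)) :: ··a··> s6
  s4 = b.0 :: ··b··> s7
  s5 = 0 + 0 :: ∅
  s6 = 0 | 0 | (0 + 0 + (0 + 0)) :: ∅
  s7 = 0 :: ∅
Q's transition system — 8 states:
  t0 = c.(a.0 | b.0 | (0 + 0 + (0 + 0)) + (b.b.0 + c.(0 + 0) + b.b.0)) :: ··c··> t1
  t1 = a.0 | b.0 | (0 + 0 + (0 + 0)) + (b.b.0 + c.(0 + 0) + b.b.0) :: ··a··> t2, ··b··> t3, ··b··> t4, ··c··> t5
  t2 = 0 | b.0 | (0 + 0 + (0 + 0)) :: ··b··> t6
  t3 = a.0 | 0 | (0 + 0 + (0 + 0)) :: ··a··> t6
  t4 = b.0 :: ··b··> t7
  t5 = 0 + 0 :: ∅
  t6 = 0 | 0 | (0 + 0 + (0 + 0)) :: ∅
  t7 = 0 :: ∅
Partition-refinement fixed point:
  B0 = {s0, t0}
  B1 = {s1, t1}
  B2 = {s2, s4, t2, t4}
  B3 = {s5, s6, s7, t5, t6, t7}
  B4 = {s3, t3}
s0 ∈ B0, t0 ∈ B0 → same block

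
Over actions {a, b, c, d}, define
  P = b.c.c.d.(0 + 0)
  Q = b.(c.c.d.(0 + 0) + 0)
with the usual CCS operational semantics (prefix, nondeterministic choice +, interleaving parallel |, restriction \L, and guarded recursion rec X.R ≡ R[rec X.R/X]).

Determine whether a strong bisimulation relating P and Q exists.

P ~ Q

Reachable graph of P (5 states):
  u0 = b.c.c.d.(0 + 0) has moves -b-> u1
  u1 = c.c.d.(0 + 0) has moves -c-> u2
  u2 = c.d.(0 + 0) has moves -c-> u3
  u3 = d.(0 + 0) has moves -d-> u4
  u4 = 0 + 0 has moves ∅
Reachable graph of Q (5 states):
  v0 = b.(c.c.d.(0 + 0) + 0) has moves -b-> v1
  v1 = c.c.d.(0 + 0) + 0 has moves -c-> v2
  v2 = c.d.(0 + 0) has moves -c-> v3
  v3 = d.(0 + 0) has moves -d-> v4
  v4 = 0 + 0 has moves ∅
Coarsest stable partition (strong bisimilarity classes):
  B0 = {u0, v0}
  B1 = {u1, v1}
  B2 = {u2, v2}
  B3 = {u3, v3}
  B4 = {u4, v4}
u0 ∈ B0, v0 ∈ B0 → same block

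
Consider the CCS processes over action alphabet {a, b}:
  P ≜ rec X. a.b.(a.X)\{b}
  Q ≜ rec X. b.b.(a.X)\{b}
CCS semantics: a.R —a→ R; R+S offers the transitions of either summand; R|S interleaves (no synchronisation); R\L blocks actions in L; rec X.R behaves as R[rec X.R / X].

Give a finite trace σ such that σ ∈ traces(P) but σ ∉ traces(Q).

Reachable graph of P (5 states):
  p0 = rec X. a.b.(a.X)\{b} → -a-> p1
  p1 = b.(a.(rec X. a.b.(a.X)\{b}))\{b} → -b-> p2
  p2 = (a.(rec X. a.b.(a.X)\{b}))\{b} → -a-> p3
  p3 = (rec X. a.b.(a.X)\{b})\{b} → -a-> p4
  p4 = (b.(a.(rec X. a.b.(a.X)\{b}))\{b})\{b} → stopped
Reachable graph of Q (4 states):
  q0 = rec X. b.b.(a.X)\{b} → -b-> q1
  q1 = b.(a.(rec X. b.b.(a.X)\{b}))\{b} → -b-> q2
  q2 = (a.(rec X. b.b.(a.X)\{b}))\{b} → -a-> q3
  q3 = (rec X. b.b.(a.X)\{b})\{b} → stopped
Executing a from P (initial set {p0}):
  after a @ step 1: {p1}
  — P admits the full trace.
Executing a from Q (initial set {q0}):
  after a @ step 1: ∅  — Q cannot continue

a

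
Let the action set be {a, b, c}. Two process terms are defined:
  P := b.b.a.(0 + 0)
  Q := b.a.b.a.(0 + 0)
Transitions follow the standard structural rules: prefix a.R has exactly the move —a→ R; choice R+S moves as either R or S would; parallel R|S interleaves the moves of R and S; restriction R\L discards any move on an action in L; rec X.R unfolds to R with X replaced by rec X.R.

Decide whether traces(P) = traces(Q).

P's transition system — 4 states:
  m0 = b.b.a.(0 + 0) → ··b··> m1
  m1 = b.a.(0 + 0) → ··b··> m2
  m2 = a.(0 + 0) → ··a··> m3
  m3 = 0 + 0 → stopped
Q's transition system — 5 states:
  n0 = b.a.b.a.(0 + 0) → ··b··> n1
  n1 = a.b.a.(0 + 0) → ··a··> n2
  n2 = b.a.(0 + 0) → ··b··> n3
  n3 = a.(0 + 0) → ··a··> n4
  n4 = 0 + 0 → stopped
Trace ⟨bb⟩ through P, begin at {m0}:
  step 1 (b): {m1}
  step 2 (b): {m2}
  P completes σ.
Trace ⟨bb⟩ through Q, begin at {n0}:
  step 1 (b): {n1}
  step 2 (b): ∅ (Q stuck)

NO — witness ⟨bb⟩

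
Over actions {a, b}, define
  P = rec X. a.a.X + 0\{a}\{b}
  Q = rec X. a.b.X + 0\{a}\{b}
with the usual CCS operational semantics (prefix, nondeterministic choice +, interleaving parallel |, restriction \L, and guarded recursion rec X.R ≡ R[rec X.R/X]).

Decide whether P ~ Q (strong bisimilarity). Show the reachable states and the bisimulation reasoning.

Reachable graph of P (2 states):
  u0 = rec X. a.a.X + 0\{a}\{b} | ··a··> u1
  u1 = a.(rec X. a.a.X + 0\{a}\{b}) | ··a··> u0
Reachable graph of Q (2 states):
  v0 = rec X. a.b.X + 0\{a}\{b} | ··a··> v1
  v1 = b.(rec X. a.b.X + 0\{a}\{b}) | ··b··> v0
Partition-refinement fixed point:
  B0 = {u0, u1}
  B1 = {v0}
  B2 = {v1}
u0 ∈ B0, v0 ∈ B1 → different blocks

not bisimilar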